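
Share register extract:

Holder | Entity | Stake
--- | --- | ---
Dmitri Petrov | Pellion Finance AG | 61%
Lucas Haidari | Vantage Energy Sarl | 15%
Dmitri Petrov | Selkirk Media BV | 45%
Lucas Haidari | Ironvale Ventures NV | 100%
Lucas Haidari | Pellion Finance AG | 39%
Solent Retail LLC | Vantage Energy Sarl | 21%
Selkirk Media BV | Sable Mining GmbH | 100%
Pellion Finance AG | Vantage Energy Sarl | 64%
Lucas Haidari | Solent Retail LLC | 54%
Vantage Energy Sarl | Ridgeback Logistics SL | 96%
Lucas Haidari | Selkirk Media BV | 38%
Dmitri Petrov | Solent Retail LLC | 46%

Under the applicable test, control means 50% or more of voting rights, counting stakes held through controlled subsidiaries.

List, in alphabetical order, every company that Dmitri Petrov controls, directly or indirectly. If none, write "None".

Dmitri holds 61% of Pellion, so Dmitri controls Pellion.
Pellion holds 64% of Vantage, so Dmitri controls Vantage.
Vantage holds 96% of Ridgeback, so Dmitri controls Ridgeback.
No other company's threshold is met.

Pellion Finance AG, Ridgeback Logistics SL, Vantage Energy Sarl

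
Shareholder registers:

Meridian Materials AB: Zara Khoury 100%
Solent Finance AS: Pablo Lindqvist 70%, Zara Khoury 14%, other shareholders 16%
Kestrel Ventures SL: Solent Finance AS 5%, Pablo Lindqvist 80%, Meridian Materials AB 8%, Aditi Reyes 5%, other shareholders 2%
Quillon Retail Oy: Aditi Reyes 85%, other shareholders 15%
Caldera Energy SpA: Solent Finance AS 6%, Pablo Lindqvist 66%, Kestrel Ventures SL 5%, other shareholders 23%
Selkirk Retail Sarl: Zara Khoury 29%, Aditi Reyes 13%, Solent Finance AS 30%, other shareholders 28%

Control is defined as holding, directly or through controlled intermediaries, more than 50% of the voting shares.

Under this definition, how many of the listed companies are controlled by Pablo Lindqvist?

Pablo holds 70% of Solent, so Pablo controls Solent.
Solent and Pablo together hold 5% + 80% = 85% of Kestrel, so Pablo controls Kestrel.
Solent and Pablo and Kestrel together hold 6% + 66% + 5% = 77% of Caldera, so Pablo controls Caldera.
No other company's threshold is met.
Pablo controls 3 companies.

3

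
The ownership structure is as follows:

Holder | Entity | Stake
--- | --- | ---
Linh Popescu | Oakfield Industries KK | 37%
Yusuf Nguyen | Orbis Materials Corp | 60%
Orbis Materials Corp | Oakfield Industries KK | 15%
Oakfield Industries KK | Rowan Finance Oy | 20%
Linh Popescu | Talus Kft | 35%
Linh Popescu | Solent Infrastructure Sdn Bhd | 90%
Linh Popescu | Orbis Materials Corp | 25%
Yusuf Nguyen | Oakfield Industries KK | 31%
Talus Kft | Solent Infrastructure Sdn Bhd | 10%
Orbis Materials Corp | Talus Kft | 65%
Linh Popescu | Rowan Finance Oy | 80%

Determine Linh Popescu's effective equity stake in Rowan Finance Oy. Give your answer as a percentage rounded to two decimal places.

Linh reaches Rowan along 3 paths.
Direct stake: 80% = 80%.
Via Orbis → Oakfield: 25% × 15% × 20% = 0.75%.
Via Oakfield: 37% × 20% = 7.4%.
Total: 80% + 0.75% + 7.4% = 88.15%.

88.15%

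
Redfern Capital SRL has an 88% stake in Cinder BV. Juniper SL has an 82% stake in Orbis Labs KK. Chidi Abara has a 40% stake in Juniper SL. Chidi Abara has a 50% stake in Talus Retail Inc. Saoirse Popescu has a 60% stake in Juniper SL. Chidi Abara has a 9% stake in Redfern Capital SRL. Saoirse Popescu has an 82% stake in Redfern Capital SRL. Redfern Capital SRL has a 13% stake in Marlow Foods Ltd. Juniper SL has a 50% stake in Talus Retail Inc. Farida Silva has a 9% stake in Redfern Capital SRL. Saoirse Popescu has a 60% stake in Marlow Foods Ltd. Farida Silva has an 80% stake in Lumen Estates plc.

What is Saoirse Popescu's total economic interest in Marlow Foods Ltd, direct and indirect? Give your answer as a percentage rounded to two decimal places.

Saoirse reaches Marlow along 2 paths.
Via Redfern: 82% × 13% = 10.66%.
Direct stake: 60% = 60%.
Total: 10.66% + 60% = 70.66%.

70.66%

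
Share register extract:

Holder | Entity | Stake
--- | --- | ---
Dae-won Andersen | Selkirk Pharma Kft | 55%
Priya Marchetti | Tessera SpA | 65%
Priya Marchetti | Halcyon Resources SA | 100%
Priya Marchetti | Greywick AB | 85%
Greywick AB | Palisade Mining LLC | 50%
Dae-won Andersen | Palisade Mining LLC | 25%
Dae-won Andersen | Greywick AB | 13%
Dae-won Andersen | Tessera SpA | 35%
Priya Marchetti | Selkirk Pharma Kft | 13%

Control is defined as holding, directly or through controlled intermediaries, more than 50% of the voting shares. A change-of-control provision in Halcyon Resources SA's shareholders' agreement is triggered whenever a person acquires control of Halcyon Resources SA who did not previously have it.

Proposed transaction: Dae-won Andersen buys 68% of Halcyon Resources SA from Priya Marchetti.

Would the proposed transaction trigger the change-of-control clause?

Yes

The purchase adds only to Dae-won's holdings (Priya's stake shrinks), so Dae-won is the only person who could newly come to control Halcyon.
Dae-won holds 55% of Selkirk, so Dae-won controls Selkirk.
Neither Dae-won nor any entity Dae-won controls holds any voting interest in Halcyon.
So before the transaction, Dae-won does not control Halcyon.
After the purchase, Dae-won holds 68% of Halcyon directly, and Priya's stake falls to 32%.
Dae-won holds 68% of Halcyon, so Dae-won controls Halcyon.
Dae-won did not control Halcyon before and does after, so the clause is triggered.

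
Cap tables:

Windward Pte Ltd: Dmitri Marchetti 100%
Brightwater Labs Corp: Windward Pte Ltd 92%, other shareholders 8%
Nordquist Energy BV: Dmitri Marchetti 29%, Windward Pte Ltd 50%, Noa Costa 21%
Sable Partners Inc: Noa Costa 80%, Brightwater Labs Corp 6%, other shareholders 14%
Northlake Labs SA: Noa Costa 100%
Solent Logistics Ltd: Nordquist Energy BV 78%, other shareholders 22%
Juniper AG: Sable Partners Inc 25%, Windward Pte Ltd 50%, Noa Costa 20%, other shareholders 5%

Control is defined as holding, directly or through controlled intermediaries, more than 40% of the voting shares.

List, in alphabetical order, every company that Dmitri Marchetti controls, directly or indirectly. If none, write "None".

Dmitri holds 100% of Windward, so Dmitri controls Windward.
Windward holds 92% of Brightwater, so Dmitri controls Brightwater.
Dmitri and Windward together hold 29% + 50% = 79% of Nordquist, so Dmitri controls Nordquist.
Nordquist holds 78% of Solent, so Dmitri controls Solent.
Windward holds 50% of Juniper, so Dmitri controls Juniper.
No other company's threshold is met.

Brightwater Labs Corp, Juniper AG, Nordquist Energy BV, Solent Logistics Ltd, Windward Pte Ltd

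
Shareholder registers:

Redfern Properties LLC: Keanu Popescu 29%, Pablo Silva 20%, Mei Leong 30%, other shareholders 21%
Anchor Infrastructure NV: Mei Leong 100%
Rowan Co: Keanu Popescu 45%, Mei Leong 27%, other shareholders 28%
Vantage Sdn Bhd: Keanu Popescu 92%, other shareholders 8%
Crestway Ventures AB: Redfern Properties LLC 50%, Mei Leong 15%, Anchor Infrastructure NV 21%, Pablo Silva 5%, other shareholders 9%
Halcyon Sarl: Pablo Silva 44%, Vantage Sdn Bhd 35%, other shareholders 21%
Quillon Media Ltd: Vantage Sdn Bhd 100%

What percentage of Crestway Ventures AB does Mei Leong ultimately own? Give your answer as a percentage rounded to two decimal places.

51.00%

Mei reaches Crestway along 3 paths.
Via Redfern: 30% × 50% = 15%.
Direct stake: 15% = 15%.
Via Anchor: 100% × 21% = 21%.
Total: 15% + 15% + 21% = 51%.
Rounded: 51.00%.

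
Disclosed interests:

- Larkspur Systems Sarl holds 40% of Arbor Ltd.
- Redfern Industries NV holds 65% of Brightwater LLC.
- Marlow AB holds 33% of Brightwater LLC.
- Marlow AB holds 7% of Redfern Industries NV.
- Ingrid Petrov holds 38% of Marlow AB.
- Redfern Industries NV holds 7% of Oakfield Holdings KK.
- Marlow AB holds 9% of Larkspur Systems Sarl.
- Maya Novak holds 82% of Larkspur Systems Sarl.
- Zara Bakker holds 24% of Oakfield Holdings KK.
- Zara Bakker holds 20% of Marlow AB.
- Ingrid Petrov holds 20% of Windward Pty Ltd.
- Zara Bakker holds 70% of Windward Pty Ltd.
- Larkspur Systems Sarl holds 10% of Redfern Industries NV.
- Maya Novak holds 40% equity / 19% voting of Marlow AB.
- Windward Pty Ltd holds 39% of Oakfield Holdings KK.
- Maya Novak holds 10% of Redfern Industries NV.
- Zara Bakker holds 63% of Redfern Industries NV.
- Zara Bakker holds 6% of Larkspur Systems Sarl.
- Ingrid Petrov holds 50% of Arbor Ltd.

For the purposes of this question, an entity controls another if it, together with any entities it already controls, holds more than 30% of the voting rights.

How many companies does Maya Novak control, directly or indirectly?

Maya holds 82% of Larkspur, so Maya controls Larkspur.
Larkspur holds 40% of Arbor, so Maya controls Arbor.
No other company's threshold is met.
Maya controls 2 companies.

2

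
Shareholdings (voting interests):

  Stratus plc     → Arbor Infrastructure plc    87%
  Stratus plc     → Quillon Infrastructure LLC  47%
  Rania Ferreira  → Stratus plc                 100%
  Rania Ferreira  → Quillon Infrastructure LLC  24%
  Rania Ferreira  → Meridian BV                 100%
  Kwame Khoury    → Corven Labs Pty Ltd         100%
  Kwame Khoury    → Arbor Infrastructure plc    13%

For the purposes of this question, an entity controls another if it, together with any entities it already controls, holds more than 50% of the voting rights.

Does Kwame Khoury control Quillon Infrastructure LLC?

Kwame holds 100% of Corven, so Kwame controls Corven.
Neither Kwame nor any entity Kwame controls holds any voting interest in Quillon.
So Kwame does not control Quillon.

No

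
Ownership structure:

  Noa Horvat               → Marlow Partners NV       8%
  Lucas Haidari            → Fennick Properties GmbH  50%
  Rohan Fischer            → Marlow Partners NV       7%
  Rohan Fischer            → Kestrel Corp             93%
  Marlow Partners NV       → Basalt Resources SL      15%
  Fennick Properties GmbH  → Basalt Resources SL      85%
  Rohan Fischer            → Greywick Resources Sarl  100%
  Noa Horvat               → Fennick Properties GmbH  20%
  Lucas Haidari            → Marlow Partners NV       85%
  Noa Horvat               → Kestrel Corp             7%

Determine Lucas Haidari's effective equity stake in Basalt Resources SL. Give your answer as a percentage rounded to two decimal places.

Lucas reaches Basalt along 2 paths.
Via Fennick: 50% × 85% = 42.5%.
Via Marlow: 85% × 15% = 12.75%.
Total: 42.5% + 12.75% = 55.25%.

55.25%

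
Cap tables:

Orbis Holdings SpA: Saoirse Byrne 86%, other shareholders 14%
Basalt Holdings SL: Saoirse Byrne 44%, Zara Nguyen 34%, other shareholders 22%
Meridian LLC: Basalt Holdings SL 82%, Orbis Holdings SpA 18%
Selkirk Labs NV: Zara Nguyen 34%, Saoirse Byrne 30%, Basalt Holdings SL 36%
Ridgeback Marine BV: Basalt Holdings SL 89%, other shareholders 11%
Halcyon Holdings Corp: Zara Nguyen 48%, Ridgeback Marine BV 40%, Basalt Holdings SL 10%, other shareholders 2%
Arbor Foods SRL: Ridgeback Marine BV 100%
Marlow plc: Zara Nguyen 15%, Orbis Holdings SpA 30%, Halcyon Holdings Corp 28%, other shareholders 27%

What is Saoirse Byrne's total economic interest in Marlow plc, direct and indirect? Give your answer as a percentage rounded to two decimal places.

Saoirse reaches Marlow along 3 paths.
Via Orbis: 86% × 30% = 25.8%.
Via Basalt → Ridgeback → Halcyon: 44% × 89% × 40% × 28% = 4.38592%.
Via Basalt → Halcyon: 44% × 10% × 28% = 1.232%.
Total: 25.8% + 4.38592% + 1.232% = 31.41792%.
Rounded: 31.42%.

31.42%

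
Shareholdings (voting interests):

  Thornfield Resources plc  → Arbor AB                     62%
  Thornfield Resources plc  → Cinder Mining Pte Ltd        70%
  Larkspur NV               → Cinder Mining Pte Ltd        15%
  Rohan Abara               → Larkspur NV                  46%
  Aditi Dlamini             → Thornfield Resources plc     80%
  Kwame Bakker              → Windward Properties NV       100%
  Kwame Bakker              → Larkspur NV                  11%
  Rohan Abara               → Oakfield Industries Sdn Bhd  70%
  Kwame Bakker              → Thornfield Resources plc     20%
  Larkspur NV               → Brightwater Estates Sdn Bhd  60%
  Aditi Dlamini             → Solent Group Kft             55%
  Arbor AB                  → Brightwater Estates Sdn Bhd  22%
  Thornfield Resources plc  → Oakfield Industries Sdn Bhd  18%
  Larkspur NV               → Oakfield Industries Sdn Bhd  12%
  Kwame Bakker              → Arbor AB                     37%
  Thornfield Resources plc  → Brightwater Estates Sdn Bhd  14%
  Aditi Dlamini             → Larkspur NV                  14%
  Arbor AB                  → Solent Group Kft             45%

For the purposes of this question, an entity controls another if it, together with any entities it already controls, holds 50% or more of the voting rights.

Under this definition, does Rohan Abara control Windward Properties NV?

No

Rohan holds 70% of Oakfield, so Rohan controls Oakfield.
Neither Rohan nor any entity Rohan controls holds any voting interest in Windward.
So Rohan does not control Windward.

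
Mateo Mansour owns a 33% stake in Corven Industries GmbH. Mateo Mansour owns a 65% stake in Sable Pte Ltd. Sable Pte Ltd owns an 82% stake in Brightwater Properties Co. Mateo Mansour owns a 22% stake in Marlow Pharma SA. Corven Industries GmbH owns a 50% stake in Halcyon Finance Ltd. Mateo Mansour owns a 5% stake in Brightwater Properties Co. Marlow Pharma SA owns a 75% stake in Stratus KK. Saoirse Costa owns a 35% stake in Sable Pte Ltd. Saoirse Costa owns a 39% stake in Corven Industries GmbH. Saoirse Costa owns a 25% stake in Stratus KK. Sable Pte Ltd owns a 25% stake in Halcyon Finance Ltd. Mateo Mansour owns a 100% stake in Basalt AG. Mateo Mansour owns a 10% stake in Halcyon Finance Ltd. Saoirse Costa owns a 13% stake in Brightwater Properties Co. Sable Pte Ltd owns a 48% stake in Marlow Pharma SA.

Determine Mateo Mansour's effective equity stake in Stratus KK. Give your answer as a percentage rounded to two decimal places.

39.90%

Mateo reaches Stratus along 2 paths.
Via Sable → Marlow: 65% × 48% × 75% = 23.4%.
Via Marlow: 22% × 75% = 16.5%.
Total: 23.4% + 16.5% = 39.9%.
Rounded: 39.90%.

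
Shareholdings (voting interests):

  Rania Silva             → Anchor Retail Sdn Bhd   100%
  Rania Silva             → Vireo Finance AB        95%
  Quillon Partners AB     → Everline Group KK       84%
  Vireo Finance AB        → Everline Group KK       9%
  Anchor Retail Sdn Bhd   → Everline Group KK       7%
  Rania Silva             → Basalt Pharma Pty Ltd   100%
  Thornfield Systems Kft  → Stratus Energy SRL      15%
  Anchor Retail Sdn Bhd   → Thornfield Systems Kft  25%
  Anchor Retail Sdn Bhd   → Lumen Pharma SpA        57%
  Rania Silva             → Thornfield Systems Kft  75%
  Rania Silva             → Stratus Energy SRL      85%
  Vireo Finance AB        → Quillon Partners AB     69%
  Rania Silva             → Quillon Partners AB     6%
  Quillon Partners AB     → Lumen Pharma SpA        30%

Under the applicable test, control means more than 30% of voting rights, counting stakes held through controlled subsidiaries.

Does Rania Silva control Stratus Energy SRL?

Rania holds 100% of Anchor, so Rania controls Anchor.
Anchor and Rania together hold 25% + 75% = 100% of Thornfield, so Rania controls Thornfield.
Rania and Thornfield together hold 85% + 15% = 100% of Stratus, so Rania controls Stratus.

Yes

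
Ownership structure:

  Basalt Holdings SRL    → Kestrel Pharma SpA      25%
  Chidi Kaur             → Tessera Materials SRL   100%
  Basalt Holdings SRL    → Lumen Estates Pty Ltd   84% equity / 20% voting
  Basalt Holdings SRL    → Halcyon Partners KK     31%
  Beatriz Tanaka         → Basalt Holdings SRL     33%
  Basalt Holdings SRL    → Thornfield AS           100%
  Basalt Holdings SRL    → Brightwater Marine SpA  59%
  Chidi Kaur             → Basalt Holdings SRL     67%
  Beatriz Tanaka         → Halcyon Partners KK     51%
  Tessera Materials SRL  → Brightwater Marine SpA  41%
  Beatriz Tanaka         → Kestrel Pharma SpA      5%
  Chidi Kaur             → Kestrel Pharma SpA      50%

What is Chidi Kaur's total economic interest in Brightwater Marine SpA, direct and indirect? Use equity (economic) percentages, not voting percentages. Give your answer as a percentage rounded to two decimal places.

80.53%

Chidi reaches Brightwater along 2 paths.
Via Basalt: 67% × 59% = 39.53%.
Via Tessera: 100% × 41% = 41%.
Total: 39.53% + 41% = 80.53%.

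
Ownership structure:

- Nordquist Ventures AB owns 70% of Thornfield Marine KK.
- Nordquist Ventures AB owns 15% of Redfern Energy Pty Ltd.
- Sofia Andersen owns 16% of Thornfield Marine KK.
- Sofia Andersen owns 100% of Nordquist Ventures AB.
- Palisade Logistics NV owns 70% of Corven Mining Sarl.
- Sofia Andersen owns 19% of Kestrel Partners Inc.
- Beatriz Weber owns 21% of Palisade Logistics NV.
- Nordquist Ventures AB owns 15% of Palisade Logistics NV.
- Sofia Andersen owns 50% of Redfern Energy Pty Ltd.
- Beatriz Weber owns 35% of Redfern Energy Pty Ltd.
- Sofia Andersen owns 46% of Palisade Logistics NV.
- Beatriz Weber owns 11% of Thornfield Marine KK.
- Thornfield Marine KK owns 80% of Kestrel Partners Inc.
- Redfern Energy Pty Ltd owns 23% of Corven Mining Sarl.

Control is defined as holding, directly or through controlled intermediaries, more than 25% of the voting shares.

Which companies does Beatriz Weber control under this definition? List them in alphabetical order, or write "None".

Beatriz holds 35% of Redfern, so Beatriz controls Redfern.
No other company's threshold is met.

Redfern Energy Pty Ltd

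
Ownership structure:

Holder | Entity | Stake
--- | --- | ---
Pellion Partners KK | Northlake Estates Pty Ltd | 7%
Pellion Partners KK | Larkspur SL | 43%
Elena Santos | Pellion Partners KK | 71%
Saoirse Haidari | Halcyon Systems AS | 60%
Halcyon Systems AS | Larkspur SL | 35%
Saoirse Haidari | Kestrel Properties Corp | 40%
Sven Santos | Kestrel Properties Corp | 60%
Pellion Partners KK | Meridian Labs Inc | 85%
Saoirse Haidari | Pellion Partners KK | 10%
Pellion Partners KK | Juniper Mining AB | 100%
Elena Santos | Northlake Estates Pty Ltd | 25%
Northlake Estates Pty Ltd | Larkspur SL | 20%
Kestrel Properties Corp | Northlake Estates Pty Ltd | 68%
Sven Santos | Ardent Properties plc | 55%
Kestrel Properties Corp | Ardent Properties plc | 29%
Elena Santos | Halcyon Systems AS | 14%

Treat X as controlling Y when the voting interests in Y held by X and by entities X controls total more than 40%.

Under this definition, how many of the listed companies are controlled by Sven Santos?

3

Sven holds 60% of Kestrel, so Sven controls Kestrel.
Kestrel holds 68% of Northlake, so Sven controls Northlake.
Kestrel and Sven together hold 29% + 55% = 84% of Ardent, so Sven controls Ardent.
No other company's threshold is met.
Sven controls 3 companies.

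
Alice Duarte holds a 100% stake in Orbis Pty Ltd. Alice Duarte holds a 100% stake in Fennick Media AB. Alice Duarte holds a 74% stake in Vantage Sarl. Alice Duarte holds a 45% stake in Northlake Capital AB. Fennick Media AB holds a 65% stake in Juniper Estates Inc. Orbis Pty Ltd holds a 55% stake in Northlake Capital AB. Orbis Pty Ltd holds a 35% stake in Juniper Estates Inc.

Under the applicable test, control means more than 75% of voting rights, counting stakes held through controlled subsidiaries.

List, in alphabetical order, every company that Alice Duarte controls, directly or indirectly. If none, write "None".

Alice holds 100% of Fennick, so Alice controls Fennick.
Alice holds 100% of Orbis, so Alice controls Orbis.
Fennick and Orbis together hold 65% + 35% = 100% of Juniper, so Alice controls Juniper.
Alice and Orbis together hold 45% + 55% = 100% of Northlake, so Alice controls Northlake.
No other company's threshold is met.

Fennick Media AB, Juniper Estates Inc, Northlake Capital AB, Orbis Pty Ltd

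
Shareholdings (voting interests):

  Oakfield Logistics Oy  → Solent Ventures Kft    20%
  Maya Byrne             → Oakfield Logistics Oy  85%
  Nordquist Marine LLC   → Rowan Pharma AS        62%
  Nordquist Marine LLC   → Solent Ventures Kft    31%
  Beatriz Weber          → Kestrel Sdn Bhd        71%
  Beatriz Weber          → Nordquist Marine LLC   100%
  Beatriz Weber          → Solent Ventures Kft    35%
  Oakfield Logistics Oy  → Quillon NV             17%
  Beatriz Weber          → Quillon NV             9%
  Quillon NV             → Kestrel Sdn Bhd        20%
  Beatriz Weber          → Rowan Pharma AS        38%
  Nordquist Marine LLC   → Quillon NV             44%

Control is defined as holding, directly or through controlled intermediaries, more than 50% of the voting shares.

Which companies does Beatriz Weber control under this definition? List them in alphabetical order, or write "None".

Kestrel Sdn Bhd, Nordquist Marine LLC, Quillon NV, Rowan Pharma AS, Solent Ventures Kft

Beatriz holds 100% of Nordquist, so Beatriz controls Nordquist.
Nordquist and Beatriz together hold 44% + 9% = 53% of Quillon, so Beatriz controls Quillon.
Nordquist and Beatriz together hold 62% + 38% = 100% of Rowan, so Beatriz controls Rowan.
Beatriz and Nordquist together hold 35% + 31% = 66% of Solent, so Beatriz controls Solent.
Beatriz and Quillon together hold 71% + 20% = 91% of Kestrel, so Beatriz controls Kestrel.
No other company's threshold is met.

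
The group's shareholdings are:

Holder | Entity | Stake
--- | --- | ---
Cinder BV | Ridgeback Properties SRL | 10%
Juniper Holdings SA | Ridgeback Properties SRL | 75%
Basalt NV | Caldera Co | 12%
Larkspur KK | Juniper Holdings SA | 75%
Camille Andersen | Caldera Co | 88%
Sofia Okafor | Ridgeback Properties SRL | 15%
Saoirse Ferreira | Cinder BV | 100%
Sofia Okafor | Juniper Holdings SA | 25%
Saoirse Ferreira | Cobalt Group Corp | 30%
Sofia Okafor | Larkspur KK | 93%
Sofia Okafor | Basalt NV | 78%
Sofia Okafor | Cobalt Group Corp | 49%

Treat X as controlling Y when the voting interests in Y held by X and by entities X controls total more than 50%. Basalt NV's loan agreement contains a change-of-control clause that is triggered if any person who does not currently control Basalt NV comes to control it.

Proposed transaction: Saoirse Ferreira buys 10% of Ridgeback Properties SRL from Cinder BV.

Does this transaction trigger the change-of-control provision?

The purchase adds only to Saoirse's holdings (Cinder's stake shrinks), so Saoirse is the only person who could newly come to control Basalt.
Saoirse holds 100% of Cinder, so Saoirse controls Cinder.
Neither Saoirse nor any entity Saoirse controls holds any voting interest in Basalt.
So before the transaction, Saoirse does not control Basalt.
After the purchase, Saoirse holds 10% of Ridgeback directly, and Cinder's stake falls to 0%.
Saoirse's side now holds 10% of Ridgeback, not > 50%, so Saoirse still does not control Ridgeback.
After the transaction, neither Saoirse nor any entity Saoirse controls holds a voting interest in Basalt, so Saoirse still does not control it.
No new person acquires control, so the clause is not triggered.

No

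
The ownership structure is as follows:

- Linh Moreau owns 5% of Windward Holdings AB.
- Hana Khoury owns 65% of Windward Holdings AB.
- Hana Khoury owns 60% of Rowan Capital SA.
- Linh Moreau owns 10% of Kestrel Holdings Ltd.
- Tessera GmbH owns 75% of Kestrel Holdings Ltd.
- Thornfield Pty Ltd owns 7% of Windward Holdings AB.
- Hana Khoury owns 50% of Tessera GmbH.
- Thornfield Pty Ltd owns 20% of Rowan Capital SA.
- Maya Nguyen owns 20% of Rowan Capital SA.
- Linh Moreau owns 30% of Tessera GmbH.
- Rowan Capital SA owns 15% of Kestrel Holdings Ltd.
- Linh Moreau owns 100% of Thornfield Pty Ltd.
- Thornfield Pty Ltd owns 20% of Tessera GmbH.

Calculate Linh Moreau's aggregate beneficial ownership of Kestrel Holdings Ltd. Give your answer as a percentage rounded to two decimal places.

50.50%

Linh reaches Kestrel along 4 paths.
Via Thornfield → Tessera: 100% × 20% × 75% = 15%.
Via Tessera: 30% × 75% = 22.5%.
Direct stake: 10% = 10%.
Via Thornfield → Rowan: 100% × 20% × 15% = 3%.
Total: 15% + 22.5% + 10% + 3% = 50.5%.
Rounded: 50.50%.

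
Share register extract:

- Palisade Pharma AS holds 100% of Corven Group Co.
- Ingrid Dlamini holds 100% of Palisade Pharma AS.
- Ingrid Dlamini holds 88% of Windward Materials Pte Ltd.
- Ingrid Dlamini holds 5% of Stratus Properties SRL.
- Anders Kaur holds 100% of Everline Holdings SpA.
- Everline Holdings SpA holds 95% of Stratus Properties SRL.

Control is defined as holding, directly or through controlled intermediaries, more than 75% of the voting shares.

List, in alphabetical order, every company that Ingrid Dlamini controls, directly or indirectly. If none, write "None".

Corven Group Co, Palisade Pharma AS, Windward Materials Pte Ltd

Ingrid holds 100% of Palisade, so Ingrid controls Palisade.
Ingrid holds 88% of Windward, so Ingrid controls Windward.
Palisade holds 100% of Corven, so Ingrid controls Corven.
No other company's threshold is met.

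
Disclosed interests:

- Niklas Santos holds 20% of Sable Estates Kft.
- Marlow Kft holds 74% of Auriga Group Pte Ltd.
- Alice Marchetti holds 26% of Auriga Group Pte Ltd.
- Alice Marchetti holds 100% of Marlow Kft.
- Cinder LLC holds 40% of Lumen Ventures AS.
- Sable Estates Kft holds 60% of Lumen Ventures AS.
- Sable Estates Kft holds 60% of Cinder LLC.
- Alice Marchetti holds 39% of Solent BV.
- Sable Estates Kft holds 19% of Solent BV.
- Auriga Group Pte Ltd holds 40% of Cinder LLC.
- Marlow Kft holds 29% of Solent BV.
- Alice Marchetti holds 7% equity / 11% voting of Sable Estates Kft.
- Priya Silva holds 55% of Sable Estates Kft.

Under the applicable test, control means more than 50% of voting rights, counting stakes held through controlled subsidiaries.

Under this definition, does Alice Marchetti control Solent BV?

Alice holds 100% of Marlow, so Alice controls Marlow.
Alice and Marlow together hold 39% + 29% = 68% of Solent, so Alice controls Solent.

Yes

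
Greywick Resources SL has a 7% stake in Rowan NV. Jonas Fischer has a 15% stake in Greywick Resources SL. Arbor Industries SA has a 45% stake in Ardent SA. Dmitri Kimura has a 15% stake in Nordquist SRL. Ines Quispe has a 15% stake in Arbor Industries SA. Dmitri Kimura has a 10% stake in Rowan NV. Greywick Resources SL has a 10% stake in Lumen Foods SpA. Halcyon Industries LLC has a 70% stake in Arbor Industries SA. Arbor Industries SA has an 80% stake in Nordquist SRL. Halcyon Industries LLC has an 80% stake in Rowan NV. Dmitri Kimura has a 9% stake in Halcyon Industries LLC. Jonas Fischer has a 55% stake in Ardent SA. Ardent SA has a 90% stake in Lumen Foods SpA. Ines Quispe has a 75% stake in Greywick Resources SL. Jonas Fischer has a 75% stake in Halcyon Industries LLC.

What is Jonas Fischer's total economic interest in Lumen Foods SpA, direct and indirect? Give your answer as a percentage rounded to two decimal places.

Jonas reaches Lumen along 3 paths.
Via Ardent: 55% × 90% = 49.5%.
Via Halcyon → Arbor → Ardent: 75% × 70% × 45% × 90% = 21.2625%.
Via Greywick: 15% × 10% = 1.5%.
Total: 49.5% + 21.2625% + 1.5% = 72.2625%.
Rounded: 72.26%.

72.26%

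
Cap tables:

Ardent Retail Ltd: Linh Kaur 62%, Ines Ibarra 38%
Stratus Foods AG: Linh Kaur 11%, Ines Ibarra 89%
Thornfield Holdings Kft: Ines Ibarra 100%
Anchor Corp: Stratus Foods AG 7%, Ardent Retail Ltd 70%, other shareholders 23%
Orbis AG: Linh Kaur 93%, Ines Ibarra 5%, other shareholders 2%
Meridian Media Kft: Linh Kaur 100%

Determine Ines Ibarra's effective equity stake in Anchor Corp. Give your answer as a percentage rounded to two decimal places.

32.83%

Ines reaches Anchor along 2 paths.
Via Stratus: 89% × 7% = 6.23%.
Via Ardent: 38% × 70% = 26.6%.
Total: 6.23% + 26.6% = 32.83%.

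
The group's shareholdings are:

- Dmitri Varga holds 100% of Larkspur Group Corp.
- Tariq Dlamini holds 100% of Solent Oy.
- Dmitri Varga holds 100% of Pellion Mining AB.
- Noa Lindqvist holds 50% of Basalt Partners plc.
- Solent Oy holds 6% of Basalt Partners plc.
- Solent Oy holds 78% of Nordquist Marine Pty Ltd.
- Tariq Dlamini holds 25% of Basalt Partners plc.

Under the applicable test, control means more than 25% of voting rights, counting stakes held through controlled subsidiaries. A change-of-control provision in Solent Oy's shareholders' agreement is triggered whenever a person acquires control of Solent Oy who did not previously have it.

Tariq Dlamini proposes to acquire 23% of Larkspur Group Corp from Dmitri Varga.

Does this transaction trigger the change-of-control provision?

No

The purchase adds only to Tariq's holdings (Dmitri's stake shrinks), so Tariq is the only person who could newly come to control Solent.
Tariq holds 100% of Solent, so Tariq controls Solent.
So Tariq already controls Solent before the transaction.
After the purchase, Tariq holds 23% of Larkspur directly, and Dmitri's stake falls to 77%.
Tariq controlled Solent already, so this is not a new person acquiring control; every other person's position is unchanged or reduced.
No new person acquires control, so the clause is not triggered.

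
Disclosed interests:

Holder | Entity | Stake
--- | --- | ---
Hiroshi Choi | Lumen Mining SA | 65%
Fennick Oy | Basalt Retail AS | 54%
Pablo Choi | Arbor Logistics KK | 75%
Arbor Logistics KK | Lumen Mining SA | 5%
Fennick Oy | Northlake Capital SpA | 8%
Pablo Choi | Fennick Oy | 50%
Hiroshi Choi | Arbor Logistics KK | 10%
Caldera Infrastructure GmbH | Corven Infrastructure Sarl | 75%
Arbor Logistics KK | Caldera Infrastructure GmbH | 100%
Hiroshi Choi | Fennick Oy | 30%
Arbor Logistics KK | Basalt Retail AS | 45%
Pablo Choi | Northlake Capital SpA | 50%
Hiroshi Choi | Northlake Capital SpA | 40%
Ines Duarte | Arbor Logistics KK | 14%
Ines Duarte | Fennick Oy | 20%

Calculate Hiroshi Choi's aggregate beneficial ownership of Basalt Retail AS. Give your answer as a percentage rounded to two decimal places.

Hiroshi reaches Basalt along 2 paths.
Via Arbor: 10% × 45% = 4.5%.
Via Fennick: 30% × 54% = 16.2%.
Total: 4.5% + 16.2% = 20.7%.
Rounded: 20.70%.

20.70%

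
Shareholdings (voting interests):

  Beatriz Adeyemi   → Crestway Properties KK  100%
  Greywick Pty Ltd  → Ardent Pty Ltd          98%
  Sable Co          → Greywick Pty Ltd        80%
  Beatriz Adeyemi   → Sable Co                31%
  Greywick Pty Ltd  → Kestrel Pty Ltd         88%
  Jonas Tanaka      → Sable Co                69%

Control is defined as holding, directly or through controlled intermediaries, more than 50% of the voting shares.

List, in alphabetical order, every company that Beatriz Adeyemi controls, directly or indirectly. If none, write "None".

Crestway Properties KK

Beatriz holds 100% of Crestway, so Beatriz controls Crestway.
No other company's threshold is met.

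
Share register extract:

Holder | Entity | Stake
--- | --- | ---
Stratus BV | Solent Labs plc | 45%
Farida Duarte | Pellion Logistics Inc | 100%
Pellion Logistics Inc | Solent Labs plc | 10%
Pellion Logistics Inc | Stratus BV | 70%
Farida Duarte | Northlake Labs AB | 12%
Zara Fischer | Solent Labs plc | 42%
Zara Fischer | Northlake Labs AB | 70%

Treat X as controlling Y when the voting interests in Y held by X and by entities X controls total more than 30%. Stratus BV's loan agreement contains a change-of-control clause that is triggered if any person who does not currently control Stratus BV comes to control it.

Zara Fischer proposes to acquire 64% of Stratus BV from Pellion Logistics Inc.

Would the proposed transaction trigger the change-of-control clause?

Yes

The purchase adds only to Zara's holdings (Pellion's stake shrinks), so Zara is the only person who could newly come to control Stratus.
Zara holds 70% of Northlake, so Zara controls Northlake.
Zara holds 42% of Solent, so Zara controls Solent.
Neither Zara nor any entity Zara controls holds any voting interest in Stratus.
So before the transaction, Zara does not control Stratus.
After the purchase, Zara holds 64% of Stratus directly, and Pellion's stake falls to 6%.
Zara holds 64% of Stratus, so Zara controls Stratus.
Zara did not control Stratus before and does after, so the clause is triggered.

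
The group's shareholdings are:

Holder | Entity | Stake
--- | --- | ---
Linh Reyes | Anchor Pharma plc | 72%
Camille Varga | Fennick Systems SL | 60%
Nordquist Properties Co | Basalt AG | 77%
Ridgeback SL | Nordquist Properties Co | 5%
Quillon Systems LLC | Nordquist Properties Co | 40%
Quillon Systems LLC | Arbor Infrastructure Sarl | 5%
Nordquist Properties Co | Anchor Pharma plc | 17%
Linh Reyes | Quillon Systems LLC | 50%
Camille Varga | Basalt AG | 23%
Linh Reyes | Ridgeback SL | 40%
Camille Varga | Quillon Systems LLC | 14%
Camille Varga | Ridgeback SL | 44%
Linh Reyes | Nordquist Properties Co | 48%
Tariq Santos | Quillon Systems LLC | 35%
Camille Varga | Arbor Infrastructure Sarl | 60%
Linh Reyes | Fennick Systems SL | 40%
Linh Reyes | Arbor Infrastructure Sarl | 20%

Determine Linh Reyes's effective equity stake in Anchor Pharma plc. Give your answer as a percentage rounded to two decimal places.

Linh reaches Anchor along 4 paths.
Direct stake: 72% = 72%.
Via Quillon → Nordquist: 50% × 40% × 17% = 3.4%.
Via Ridgeback → Nordquist: 40% × 5% × 17% = 0.34%.
Via Nordquist: 48% × 17% = 8.16%.
Total: 72% + 3.4% + 0.34% + 8.16% = 83.9%.
Rounded: 83.90%.

83.90%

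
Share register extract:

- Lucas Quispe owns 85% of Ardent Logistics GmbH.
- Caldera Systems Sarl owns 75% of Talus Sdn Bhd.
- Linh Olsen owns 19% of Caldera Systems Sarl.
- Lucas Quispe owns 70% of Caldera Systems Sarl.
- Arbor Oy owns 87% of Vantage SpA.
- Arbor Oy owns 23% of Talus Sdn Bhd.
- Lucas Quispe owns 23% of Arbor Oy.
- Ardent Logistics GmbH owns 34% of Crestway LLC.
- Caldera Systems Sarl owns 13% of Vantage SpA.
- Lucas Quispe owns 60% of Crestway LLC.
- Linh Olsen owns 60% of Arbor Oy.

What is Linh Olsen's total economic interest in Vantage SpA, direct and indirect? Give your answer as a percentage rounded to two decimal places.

Linh reaches Vantage along 2 paths.
Via Caldera: 19% × 13% = 2.47%.
Via Arbor: 60% × 87% = 52.2%.
Total: 2.47% + 52.2% = 54.67%.

54.67%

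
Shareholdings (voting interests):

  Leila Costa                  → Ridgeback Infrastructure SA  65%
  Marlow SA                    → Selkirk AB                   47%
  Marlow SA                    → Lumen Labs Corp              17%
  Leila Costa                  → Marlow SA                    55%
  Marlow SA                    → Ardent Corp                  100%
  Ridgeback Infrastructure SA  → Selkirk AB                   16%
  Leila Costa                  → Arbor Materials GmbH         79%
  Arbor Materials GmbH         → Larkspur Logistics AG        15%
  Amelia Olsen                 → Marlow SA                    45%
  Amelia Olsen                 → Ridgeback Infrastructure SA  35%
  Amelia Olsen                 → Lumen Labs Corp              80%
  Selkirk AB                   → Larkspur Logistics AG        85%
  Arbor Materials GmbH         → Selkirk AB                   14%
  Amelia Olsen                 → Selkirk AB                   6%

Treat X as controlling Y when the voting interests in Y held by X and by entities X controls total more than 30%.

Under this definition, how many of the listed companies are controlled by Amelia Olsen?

Amelia holds 35% of Ridgeback, so Amelia controls Ridgeback.
Amelia holds 45% of Marlow, so Amelia controls Marlow.
Marlow holds 100% of Ardent, so Amelia controls Ardent.
Marlow and Ridgeback and Amelia together hold 47% + 16% + 6% = 69% of Selkirk, so Amelia controls Selkirk.
Marlow and Amelia together hold 17% + 80% = 97% of Lumen, so Amelia controls Lumen.
Selkirk holds 85% of Larkspur, so Amelia controls Larkspur.
No other company's threshold is met.
Amelia controls 6 companies.

6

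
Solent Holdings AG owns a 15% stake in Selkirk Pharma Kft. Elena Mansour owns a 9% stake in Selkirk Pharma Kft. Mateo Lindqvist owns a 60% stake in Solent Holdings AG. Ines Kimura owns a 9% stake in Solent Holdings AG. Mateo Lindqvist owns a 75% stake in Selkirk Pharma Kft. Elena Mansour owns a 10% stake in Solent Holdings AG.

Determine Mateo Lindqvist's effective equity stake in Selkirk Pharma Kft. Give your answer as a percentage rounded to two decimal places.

84.00%

Mateo reaches Selkirk along 2 paths.
Direct stake: 75% = 75%.
Via Solent: 60% × 15% = 9%.
Total: 75% + 9% = 84%.
Rounded: 84.00%.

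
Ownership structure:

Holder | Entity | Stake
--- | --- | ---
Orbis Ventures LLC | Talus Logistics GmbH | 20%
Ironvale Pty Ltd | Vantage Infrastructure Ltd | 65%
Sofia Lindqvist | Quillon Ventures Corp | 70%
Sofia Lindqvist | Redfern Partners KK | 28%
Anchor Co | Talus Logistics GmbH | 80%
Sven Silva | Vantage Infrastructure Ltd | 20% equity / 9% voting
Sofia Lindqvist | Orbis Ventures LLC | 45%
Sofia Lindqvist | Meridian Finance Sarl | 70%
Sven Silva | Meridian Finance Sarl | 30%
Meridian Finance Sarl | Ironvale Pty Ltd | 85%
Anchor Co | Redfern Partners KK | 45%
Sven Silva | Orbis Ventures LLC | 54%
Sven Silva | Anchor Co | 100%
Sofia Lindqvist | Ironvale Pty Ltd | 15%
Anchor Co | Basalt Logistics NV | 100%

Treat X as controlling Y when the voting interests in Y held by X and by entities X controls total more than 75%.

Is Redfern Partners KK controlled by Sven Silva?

Sven holds 100% of Anchor, so Sven controls Anchor.
Anchor holds 100% of Basalt, so Sven controls Basalt.
Anchor holds 80% of Talus, so Sven controls Talus.
In Redfern, Sven's side holds only 45%, not > 75%.
So Sven does not control Redfern.

No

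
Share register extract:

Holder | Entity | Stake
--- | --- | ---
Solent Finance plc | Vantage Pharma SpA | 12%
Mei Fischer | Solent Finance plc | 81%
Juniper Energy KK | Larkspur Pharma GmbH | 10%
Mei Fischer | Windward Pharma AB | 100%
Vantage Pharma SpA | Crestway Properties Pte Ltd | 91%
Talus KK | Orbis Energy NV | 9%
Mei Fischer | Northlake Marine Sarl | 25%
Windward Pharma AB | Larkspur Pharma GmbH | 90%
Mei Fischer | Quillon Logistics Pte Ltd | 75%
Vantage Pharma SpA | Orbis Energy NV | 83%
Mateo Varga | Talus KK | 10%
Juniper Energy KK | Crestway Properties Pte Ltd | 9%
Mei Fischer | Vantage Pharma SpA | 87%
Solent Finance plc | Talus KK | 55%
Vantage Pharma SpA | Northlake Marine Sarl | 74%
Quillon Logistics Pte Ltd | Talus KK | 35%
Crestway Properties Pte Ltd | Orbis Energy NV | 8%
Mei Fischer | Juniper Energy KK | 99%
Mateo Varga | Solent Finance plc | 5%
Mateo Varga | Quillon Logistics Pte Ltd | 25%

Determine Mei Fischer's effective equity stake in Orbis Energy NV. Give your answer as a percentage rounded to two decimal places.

Mei reaches Orbis along 7 paths.
Via Solent → Talus: 81% × 55% × 9% = 4.0095%.
Via Quillon → Talus: 75% × 35% × 9% = 2.3625%.
Via Juniper → Crestway: 99% × 9% × 8% = 0.7128%.
Via Solent → Vantage → Crestway: 81% × 12% × 91% × 8% = 0.707616%.
Via Vantage → Crestway: 87% × 91% × 8% = 6.3336%.
Via Solent → Vantage: 81% × 12% × 83% = 8.0676%.
Via Vantage: 87% × 83% = 72.21%.
Total: 4.0095% + 2.3625% + 0.7128% + 0.707616% + 6.3336% + 8.0676% + 72.21% = 94.403616%.
Rounded: 94.40%.

94.40%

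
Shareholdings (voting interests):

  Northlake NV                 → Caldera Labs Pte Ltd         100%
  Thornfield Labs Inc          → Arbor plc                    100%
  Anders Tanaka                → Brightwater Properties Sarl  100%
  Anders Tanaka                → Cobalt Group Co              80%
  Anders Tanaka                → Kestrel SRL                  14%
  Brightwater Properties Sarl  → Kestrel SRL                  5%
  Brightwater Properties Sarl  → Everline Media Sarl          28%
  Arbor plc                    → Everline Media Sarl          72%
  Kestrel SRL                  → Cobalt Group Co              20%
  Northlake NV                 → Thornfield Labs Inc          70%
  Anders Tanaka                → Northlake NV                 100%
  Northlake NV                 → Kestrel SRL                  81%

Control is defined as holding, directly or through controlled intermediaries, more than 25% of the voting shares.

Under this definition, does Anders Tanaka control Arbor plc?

Anders holds 100% of Northlake, so Anders controls Northlake.
Northlake holds 70% of Thornfield, so Anders controls Thornfield.
Thornfield holds 100% of Arbor, so Anders controls Arbor.

Yes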